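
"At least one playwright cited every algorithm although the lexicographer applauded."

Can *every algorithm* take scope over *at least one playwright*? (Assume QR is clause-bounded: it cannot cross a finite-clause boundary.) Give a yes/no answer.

Neither queried DP is inside the adjunct, so the adjunct-island constraint does not apply.
Since no island is crossed, the inverse ordering is licensed alongside surface scope.
The sentence is scopally ambiguous between *at least one playwright* > *every algorithm* and *every algorithm* > *at least one playwright*.

Yes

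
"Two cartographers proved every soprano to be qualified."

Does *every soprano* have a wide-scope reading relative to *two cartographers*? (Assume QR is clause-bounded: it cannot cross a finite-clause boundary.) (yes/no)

Yes

ECM infinitives lack a CP barrier, so *every soprano* can QR over the matrix subject *two cartographers*.
No island intervenes, so both surface and inverse scope are derivable.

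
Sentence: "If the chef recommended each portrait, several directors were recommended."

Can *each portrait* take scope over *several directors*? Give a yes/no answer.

No

*each portrait* occurs within the adjunct clause *if the chef recommended each portrait*.
Since the clause is an adjunct (not a complement), the Adjunct Condition blocks QR across its edge.
The ordering *each portrait* > *several directors* is therefore underivable.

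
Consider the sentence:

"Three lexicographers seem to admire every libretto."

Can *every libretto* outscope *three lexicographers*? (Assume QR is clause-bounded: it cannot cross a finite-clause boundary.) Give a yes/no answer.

Infinitival complements of raising predicates do not block QR; *every libretto* and *three lexicographers* are effectively clausemates.
No island intervenes, so both surface and inverse scope are derivable.

Yes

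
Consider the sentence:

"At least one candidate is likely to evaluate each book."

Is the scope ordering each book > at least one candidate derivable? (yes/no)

Infinitival complements of raising predicates do not block QR; *each book* and *at least one candidate* are effectively clausemates.
With no island boundary between them, the object can take inverse scope over the subject via ordinary QR within the clause.

Yes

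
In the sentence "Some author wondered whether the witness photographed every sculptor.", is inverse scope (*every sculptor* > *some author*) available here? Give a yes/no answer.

No

The DP *every sculptor* is contained in the embedded question *whether the witness photographed every sculptor*.
Embedded questions are wh-islands: a quantifier inside an indirect question cannot QR into the matrix clause.
*every sculptor* > *some author* would require crossing that boundary, which is illicit.
(Only the surface reading survives: one fixed author with respect to all the relevant sculptors.)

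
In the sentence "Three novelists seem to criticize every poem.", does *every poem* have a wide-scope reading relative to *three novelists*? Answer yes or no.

The matrix predicate is a raising verb, whose infinitival complement is not a scope island — *every poem* can QR into the matrix clause.
Since no island is crossed, the inverse ordering is licensed alongside surface scope.

Yes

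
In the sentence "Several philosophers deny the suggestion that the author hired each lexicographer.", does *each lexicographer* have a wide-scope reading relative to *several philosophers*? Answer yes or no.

No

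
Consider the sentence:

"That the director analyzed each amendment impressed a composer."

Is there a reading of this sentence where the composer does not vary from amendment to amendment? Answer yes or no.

The described interpretation is the *a composer* > *each amendment* scoping.
*a composer* is a matrix-clause argument and can take scope within the matrix clause over the constituent containing *each amendment*, so *a composer* > *each amendment* needs no island-crossing movement and is available.

Yes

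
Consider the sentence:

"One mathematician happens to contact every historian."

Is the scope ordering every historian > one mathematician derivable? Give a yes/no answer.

*every historian* is the object of the infinitival complement of a raising predicate; raising infinitives are transparent for QR, so the two DPs are in effect clausemates.
Clause-internal QR can adjoin the lower DP above the subject, yielding the inverse reading.

Yes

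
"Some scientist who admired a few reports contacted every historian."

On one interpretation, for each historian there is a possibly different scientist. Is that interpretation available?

The paraphrase describes the scope ordering *every historian* > *some scientist*.
Although the sentence contains a relative clause (*who admired a few reports*), *every historian* is outside it, in the matrix VP.
Ordinary QR to a clause-peripheral position gives the wide-scope LF for the lower DP.
The sentence is scopally ambiguous between *some scientist* > *every historian* and *every historian* > *some scientist*.

Yes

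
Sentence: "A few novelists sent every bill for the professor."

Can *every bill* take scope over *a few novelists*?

*every bill* and *a few novelists* are in the same minimal clause.
Ordinary QR to a clause-peripheral position gives the wide-scope LF for the lower DP.

Yes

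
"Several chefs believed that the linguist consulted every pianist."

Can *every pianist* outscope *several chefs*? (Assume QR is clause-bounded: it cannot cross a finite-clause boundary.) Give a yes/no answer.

*every pianist* is embedded in the finite complement clause *that the linguist consulted every pianist*.
Given the clause-boundedness assumption, QR cannot cross the finite CP into the matrix.
There is no licit LF on which *every pianist* c-commands *several chefs*.

No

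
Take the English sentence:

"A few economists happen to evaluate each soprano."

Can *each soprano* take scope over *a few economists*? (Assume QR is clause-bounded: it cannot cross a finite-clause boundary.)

*each soprano* is the object of the infinitival complement of a raising predicate; raising infinitives are transparent for QR, so the two DPs are in effect clausemates.
No island intervenes, so both surface and inverse scope are derivable.
Both orderings are possible: *a few economists* > *each soprano* and *each soprano* > *a few economists*.

Yes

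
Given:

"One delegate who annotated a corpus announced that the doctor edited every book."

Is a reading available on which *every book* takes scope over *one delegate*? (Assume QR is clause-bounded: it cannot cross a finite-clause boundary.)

No

The DP *every book* is contained in the finite complement clause *that the doctor edited every book*.
With QR restricted to its own tensed clause, the embedded quantifier cannot reach a matrix scope position.
Hence only narrow scope for *every book* (under *one delegate*) survives.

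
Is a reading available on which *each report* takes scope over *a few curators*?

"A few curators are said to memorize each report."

Yes

Raising constructions are monoclausal for scope purposes; *each report* is not separated from *a few curators* by any island.
With no island boundary between them, the object can take inverse scope over the subject via ordinary QR within the clause.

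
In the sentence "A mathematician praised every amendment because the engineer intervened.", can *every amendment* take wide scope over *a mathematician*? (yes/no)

Yes

Although there is an adjunct clause, *every amendment* is in the main clause, not inside the adjunct.
No island intervenes, so both surface and inverse scope are derivable.
The sentence is scopally ambiguous between *a mathematician* > *every amendment* and *every amendment* > *a mathematician*.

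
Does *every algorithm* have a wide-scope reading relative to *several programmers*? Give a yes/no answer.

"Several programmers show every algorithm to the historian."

Yes

*several programmers* and *every algorithm* are co-arguments of the matrix verb, with nothing but a clause-internal boundary between them.
No island intervenes, so both surface and inverse scope are derivable.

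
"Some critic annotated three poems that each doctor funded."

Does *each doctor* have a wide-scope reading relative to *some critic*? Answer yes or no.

Structurally, *each doctor* is inside the relative clause *that each doctor funded* modifying *three poems*.
Quantifiers inside a relative clause are trapped there; the RC boundary blocks QR.
So the wide-scope reading for *each doctor* is blocked.

No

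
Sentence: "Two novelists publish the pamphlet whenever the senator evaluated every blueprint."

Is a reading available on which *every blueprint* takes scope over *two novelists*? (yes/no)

*every blueprint* is embedded in the adjunct clause *whenever the senator evaluated every blueprint*.
Adjuncts are opaque for quantifier raising; a quantifier in an adjunct stays inside it.
So *every blueprint* cannot raise to a position above *two novelists*.

No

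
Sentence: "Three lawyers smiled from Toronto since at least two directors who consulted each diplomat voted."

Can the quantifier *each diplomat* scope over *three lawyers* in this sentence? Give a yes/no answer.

The target quantifier *each diplomat* is part of the relative clause *who consulted each diplomat*, which is itself inside the adjunct *since at least two directors who consulted each diplomat voted*.
Both the relative clause and the enclosing adjunct are scope islands; QR cannot cross either.
So *each diplomat* cannot raise to a position above *three lawyers*.

No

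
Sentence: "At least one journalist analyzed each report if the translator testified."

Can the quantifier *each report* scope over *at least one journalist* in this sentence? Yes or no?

Yes

Neither queried DP is inside the adjunct, so the adjunct-island constraint does not apply.
Since no island is crossed, the inverse ordering is licensed alongside surface scope.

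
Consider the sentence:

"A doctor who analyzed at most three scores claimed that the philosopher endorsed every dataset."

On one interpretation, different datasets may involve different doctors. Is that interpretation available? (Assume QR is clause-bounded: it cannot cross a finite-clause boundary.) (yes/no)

No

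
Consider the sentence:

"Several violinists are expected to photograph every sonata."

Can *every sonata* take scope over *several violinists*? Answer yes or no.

Yes

*every sonata* is inside a raising infinitive, which is transparent to QR (no CP barrier), so it behaves as a matrix argument.
Nothing blocks QR of the lower DP to a position above the higher one, so inverse scope is available.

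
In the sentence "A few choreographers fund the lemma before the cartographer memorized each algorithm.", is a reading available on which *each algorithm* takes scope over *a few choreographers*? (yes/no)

*each algorithm* is embedded in the adjunct clause *before the cartographer memorized each algorithm*.
Since the clause is an adjunct (not a complement), the Adjunct Condition blocks QR across its edge.
There is no licit LF on which *each algorithm* c-commands *a few choreographers*.

No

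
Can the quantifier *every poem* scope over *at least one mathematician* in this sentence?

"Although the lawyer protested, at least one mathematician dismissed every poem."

Yes

Although there is an adjunct clause, *every poem* is in the main clause, not inside the adjunct.
Nothing blocks QR of the lower DP to a position above the higher one, so inverse scope is available.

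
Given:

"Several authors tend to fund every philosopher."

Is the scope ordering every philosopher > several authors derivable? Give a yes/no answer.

Yes

Raising constructions are monoclausal for scope purposes; *every philosopher* is not separated from *several authors* by any island.
Nothing blocks QR of the lower DP to a position above the higher one, so inverse scope is available.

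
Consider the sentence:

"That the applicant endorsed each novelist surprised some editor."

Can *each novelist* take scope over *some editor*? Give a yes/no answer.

No

Structurally, *each novelist* is inside the sentential subject *that the applicant endorsed each novelist*.
The Sentential Subject Constraint rules out raising the quantifier out of the that-clause subject.
So *each novelist* cannot raise to a position above *some editor*.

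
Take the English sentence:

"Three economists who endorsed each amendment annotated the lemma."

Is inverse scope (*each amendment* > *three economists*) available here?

No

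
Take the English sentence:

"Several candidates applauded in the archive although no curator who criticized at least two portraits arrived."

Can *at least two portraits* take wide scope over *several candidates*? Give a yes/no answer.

*at least two portraits* is embedded in the relative clause *who criticized at least two portraits*, which is itself inside the adjunct *although no curator who criticized at least two portraits arrived*.
The quantifier would have to escape first the RC and then the adjunct — two independent island violations.
*at least two portraits* is confined to the island and cannot take scope over *several candidates*.

No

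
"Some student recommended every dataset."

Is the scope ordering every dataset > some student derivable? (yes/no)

Yes

*every dataset* is the matrix object and *some student* the matrix subject; the two are clausemates.
Since no island is crossed, the inverse ordering is licensed alongside surface scope.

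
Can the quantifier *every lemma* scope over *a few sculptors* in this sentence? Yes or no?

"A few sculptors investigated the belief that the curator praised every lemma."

No

*every lemma* sits inside the complex NP *the belief that the curator praised every lemma*.
The complex NP is opaque for QR — the quantifier is frozen inside the noun's complement.
*every lemma* is confined to the island and cannot take scope over *a few sculptors*.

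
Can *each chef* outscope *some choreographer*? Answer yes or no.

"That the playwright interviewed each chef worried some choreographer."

The target quantifier *each chef* is part of the sentential subject *that the playwright interviewed each chef*.
The subject-island constraint blocks QR out of a clausal subject.
The ordering *each chef* > *some choreographer* is therefore underivable.

No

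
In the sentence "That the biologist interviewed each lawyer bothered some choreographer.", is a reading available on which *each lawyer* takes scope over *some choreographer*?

The DP *each lawyer* is contained in the sentential subject *that the biologist interviewed each lawyer*.
The Sentential Subject Constraint rules out raising the quantifier out of the that-clause subject.
There is no licit LF on which *each lawyer* c-commands *some choreographer*.

No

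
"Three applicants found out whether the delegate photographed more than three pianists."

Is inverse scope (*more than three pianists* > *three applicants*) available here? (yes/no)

No

*more than three pianists* sits inside the embedded question *whether the delegate photographed more than three pianists*.
The wh-island constraint blocks QR out of an embedded interrogative.
There is no licit LF on which *more than three pianists* c-commands *three applicants*.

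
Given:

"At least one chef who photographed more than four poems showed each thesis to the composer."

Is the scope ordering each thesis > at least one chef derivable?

Yes

*each thesis* sits in the matrix clause, not in the relative clause on *at least one chef*.
Since no island is crossed, the inverse ordering is licensed alongside surface scope.
The sentence is scopally ambiguous between *at least one chef* > *each thesis* and *each thesis* > *at least one chef*.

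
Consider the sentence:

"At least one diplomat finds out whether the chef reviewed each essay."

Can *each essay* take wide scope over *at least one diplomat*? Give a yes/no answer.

No

*each essay* is embedded in the embedded question *whether the chef reviewed each essay*.
An indirect question is a wh-island; the filled [Spec,CP] blocks QR across the CP edge.
Hence only narrow scope for *each essay* (under *at least one diplomat*) survives.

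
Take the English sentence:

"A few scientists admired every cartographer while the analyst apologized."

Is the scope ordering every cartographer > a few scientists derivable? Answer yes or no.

The adjunct island is irrelevant here — *every cartographer* and *a few scientists* are both in the matrix clause.
Since no island is crossed, the inverse ordering is licensed alongside surface scope.

Yes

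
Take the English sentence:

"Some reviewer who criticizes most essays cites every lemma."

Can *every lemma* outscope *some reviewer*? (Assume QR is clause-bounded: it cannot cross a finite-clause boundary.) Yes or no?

Yes

*every lemma* sits in the matrix clause, not in the relative clause on *some reviewer*.
With no island boundary between them, the object can take inverse scope over the subject via ordinary QR within the clause.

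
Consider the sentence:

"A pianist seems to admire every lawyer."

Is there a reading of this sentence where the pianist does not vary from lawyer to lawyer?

Yes

That reading corresponds to *a pianist* > *every lawyer*.
Nothing needs to raise for *a pianist* > *every lawyer*, so no island constraint is at stake.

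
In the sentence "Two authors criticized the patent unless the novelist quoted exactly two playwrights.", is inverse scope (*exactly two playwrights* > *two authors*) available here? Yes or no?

Structurally, *exactly two playwrights* is inside the adjunct clause *unless the novelist quoted exactly two playwrights*.
Adjunct clauses are scope islands: a quantifier inside an adjunct cannot raise into the matrix clause.
So *exactly two playwrights* cannot raise to a position above *two authors*.

No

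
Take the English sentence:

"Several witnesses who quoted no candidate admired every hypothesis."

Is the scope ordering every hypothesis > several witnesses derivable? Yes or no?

Yes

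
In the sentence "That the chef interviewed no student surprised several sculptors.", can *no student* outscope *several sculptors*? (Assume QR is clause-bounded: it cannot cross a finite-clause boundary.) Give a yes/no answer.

No

*no student* occurs within the sentential subject *that the chef interviewed no student*.
Clausal subjects are scope islands; QR from inside the subject into the matrix is barred.
So the wide-scope reading for *no student* is blocked.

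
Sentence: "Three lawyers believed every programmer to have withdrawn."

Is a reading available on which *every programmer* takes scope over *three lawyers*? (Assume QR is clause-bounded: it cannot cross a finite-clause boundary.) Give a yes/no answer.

Yes

*every programmer* is an ECM subject; ECM complements are not islands, and the embedded quantifier may take matrix scope.
Since no island is crossed, the inverse ordering is licensed alongside surface scope.
So *every programmer* > *three lawyers* is among the available readings.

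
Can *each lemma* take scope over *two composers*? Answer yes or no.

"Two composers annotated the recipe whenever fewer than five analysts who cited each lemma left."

*each lemma* sits inside the relative clause *who cited each lemma*, which is itself inside the adjunct *whenever fewer than five analysts who cited each lemma left*.
Two island boundaries intervene — the relative clause and the adjunct. Either alone would block QR.
There is no licit LF on which *each lemma* c-commands *two composers*.

No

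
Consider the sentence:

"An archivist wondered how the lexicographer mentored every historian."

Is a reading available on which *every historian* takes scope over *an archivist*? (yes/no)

No

*every historian* occurs within the embedded question *how the lexicographer mentored every historian*.
Embedded questions are wh-islands: a quantifier inside an indirect question cannot QR into the matrix clause.
Hence only narrow scope for *every historian* (under *an archivist*) survives.
(Only the surface reading survives: one fixed archivist with respect to all the relevant historians.)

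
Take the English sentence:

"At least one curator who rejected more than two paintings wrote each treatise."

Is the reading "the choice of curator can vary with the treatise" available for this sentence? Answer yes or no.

Yes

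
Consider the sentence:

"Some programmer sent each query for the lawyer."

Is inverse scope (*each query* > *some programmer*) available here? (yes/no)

Both DPs are arguments of the same predicate; there is no clause or island boundary between them.
QR within a single clause is free, so the lower quantifier may take scope over the higher one.

Yes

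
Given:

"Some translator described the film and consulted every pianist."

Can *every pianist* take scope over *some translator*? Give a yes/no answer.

No

*every pianist* sits inside one conjunct of the coordinate structure (*consulted every pianist*).
Coordinate structures are islands for non-across-the-board movement, QR included.
*every pianist* is confined to the island and cannot take scope over *some translator*.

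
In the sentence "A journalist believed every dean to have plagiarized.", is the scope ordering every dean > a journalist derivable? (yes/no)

This is an ECM construction: *every dean* is the infinitival subject, Case-marked by the matrix verb, and the infinitive is transparent for QR.
With no island boundary between them, the object can take inverse scope over the subject via ordinary QR within the clause.

Yes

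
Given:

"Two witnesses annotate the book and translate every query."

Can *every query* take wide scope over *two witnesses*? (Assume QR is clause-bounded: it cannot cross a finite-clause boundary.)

Structurally, *every query* is inside one conjunct of the coordinate structure (*translate every query*).
QR out of a conjunct would have to apply non-ATB, which the CSC forbids.
There is no licit LF on which *every query* c-commands *two witnesses*.

No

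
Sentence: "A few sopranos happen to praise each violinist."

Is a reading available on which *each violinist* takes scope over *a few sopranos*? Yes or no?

Yes

The matrix predicate is a raising verb, whose infinitival complement is not a scope island — *each violinist* can QR into the matrix clause.
Clause-internal QR can adjoin the lower DP above the subject, yielding the inverse reading.
So *each violinist* > *a few sopranos* is among the available readings.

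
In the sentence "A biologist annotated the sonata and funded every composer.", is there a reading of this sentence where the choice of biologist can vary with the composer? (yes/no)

This is the *every composer* > *a biologist* reading.
*every composer* sits inside one conjunct of the coordinate structure (*funded every composer*).
The Coordinate Structure Constraint blocks movement (including QR) out of a single conjunct.
*every composer* > *a biologist* would require crossing that boundary, which is illicit.
(Only the surface reading survives: one fixed biologist with respect to all the relevant composers.)

No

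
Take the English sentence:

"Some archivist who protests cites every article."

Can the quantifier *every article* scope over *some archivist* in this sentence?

Yes

Although the sentence contains a relative clause (*who protests*), *every article* is outside it, in the matrix VP.
With no island boundary between them, the object can take inverse scope over the subject via ordinary QR within the clause.
The sentence is scopally ambiguous between *some archivist* > *every article* and *every article* > *some archivist*.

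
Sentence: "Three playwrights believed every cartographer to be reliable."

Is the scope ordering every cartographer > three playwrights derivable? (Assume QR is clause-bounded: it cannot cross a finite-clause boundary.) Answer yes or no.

The ECM infinitive is scope-transparent — *every cartographer* is free to raise above *three playwrights*.
With no island boundary between them, the object can take inverse scope over the subject via ordinary QR within the clause.

Yes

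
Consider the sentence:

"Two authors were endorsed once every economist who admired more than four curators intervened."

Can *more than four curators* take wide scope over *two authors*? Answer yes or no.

No

Structurally, *more than four curators* is inside the relative clause *who admired more than four curators*, which is itself inside the adjunct *once every economist who admired more than four curators intervened*.
Both the relative clause and the enclosing adjunct are scope islands; QR cannot cross either.
There is no licit LF on which *more than four curators* c-commands *two authors*.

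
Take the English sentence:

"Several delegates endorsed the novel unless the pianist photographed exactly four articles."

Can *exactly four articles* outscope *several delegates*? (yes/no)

*exactly four articles* is embedded in the adjunct clause *unless the pianist photographed exactly four articles*.
Adjuncts are opaque for quantifier raising; a quantifier in an adjunct stays inside it.
So *exactly four articles* cannot raise high enough to outscope *several delegates*; only the surface ordering *several delegates* > *exactly four articles* is available.

No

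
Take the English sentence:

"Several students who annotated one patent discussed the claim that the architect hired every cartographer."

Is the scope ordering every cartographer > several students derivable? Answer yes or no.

*every cartographer* occurs within the complex NP *the claim that the architect hired every cartographer*.
The Complex NP Constraint bars QR out of the complement clause of a noun.
There is no licit LF on which *every cartographer* c-commands *several students*.

No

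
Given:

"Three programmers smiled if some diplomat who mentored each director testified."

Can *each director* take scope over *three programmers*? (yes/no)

*each director* occurs within the relative clause *who mentored each director*, which is itself inside the adjunct *if some diplomat who mentored each director testified*.
Nested islands: the RC island is itself inside an adjunct island, so wide scope is doubly excluded.
So the wide-scope reading for *each director* is blocked.

No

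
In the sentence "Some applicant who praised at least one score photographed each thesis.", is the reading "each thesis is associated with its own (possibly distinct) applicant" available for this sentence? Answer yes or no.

The described interpretation is the *each thesis* > *some applicant* scoping.
The relative clause *who praised at least one score* modifies *some applicant*, but *each thesis* is not inside that relative clause — it is an argument of the matrix verb.
Ordinary QR to a clause-peripheral position gives the wide-scope LF for the lower DP.

Yes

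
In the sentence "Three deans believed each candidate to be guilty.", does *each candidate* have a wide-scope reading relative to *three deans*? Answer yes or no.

The ECM infinitive is scope-transparent — *each candidate* is free to raise above *three deans*.
No island intervenes, so both surface and inverse scope are derivable.

Yes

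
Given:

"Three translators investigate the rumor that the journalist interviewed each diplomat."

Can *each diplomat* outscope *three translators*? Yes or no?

The DP *each diplomat* is contained in the complex NP *the rumor that the journalist interviewed each diplomat*.
The Complex NP Constraint bars QR out of the complement clause of a noun.
*each diplomat* > *three translators* would require crossing that boundary, which is illicit.

No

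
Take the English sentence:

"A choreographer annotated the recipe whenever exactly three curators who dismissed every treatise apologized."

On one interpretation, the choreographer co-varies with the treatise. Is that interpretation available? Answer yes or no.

No

That reading corresponds to *every treatise* > *a choreographer*.
*every treatise* sits inside the relative clause *who dismissed every treatise*, which is itself inside the adjunct *whenever exactly three curators who dismissed every treatise apologized*.
Nested islands: the RC island is itself inside an adjunct island, so wide scope is doubly excluded.
Hence only narrow scope for *every treatise* (under *a choreographer*) survives.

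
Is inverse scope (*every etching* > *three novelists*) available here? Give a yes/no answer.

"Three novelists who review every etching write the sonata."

The DP *every etching* is contained in the relative clause *who review every etching*.
QR out of a relative clause is ruled out by the relative-clause island constraint.
*every etching* is confined to the island and cannot take scope over *three novelists*.

No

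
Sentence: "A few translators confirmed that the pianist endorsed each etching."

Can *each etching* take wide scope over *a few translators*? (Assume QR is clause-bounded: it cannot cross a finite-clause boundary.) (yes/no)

The DP *each etching* is contained in the finite complement clause *that the pianist endorsed each etching*.
Finite CP is the ceiling for QR here, by assumption.
Hence only narrow scope for *each etching* (under *a few translators*) survives.

No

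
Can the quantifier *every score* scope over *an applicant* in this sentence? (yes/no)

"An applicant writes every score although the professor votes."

The adjunct island is irrelevant here — *every score* and *an applicant* are both in the matrix clause.
With no island boundary between them, the object can take inverse scope over the subject via ordinary QR within the clause.

Yes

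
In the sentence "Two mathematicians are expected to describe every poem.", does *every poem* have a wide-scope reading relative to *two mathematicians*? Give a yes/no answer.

Yes

*every poem* is the object of the infinitival complement of a raising predicate; raising infinitives are transparent for QR, so the two DPs are in effect clausemates.
Since no island is crossed, the inverse ordering is licensed alongside surface scope.
The sentence is scopally ambiguous between *two mathematicians* > *every poem* and *every poem* > *two mathematicians*.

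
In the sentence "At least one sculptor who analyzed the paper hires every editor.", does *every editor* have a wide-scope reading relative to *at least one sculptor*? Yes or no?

Yes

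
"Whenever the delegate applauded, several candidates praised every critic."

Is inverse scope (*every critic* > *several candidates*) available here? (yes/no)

Neither queried DP is inside the adjunct, so the adjunct-island constraint does not apply.
Since no island is crossed, the inverse ordering is licensed alongside surface scope.

Yes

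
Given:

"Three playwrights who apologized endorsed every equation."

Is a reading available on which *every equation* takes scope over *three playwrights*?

Although the sentence contains a relative clause (*who apologized*), *every equation* is outside it, in the matrix VP.
QR within a single clause is free, so the lower quantifier may take scope over the higher one.
The sentence is scopally ambiguous between *three playwrights* > *every equation* and *every equation* > *three playwrights*.

Yes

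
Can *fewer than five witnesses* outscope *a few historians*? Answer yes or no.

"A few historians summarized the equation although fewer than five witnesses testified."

Structurally, *fewer than five witnesses* is inside the adjunct clause *although fewer than five witnesses testified*.
Adjuncts are opaque for quantifier raising; a quantifier in an adjunct stays inside it.
So *fewer than five witnesses* cannot raise high enough to outscope *a few historians*; only the surface ordering *a few historians* > *fewer than five witnesses* is available.

No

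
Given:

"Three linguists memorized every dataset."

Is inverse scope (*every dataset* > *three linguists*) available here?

Yes

Both DPs are arguments of the same predicate; there is no clause or island boundary between them.
Clause-internal QR can adjoin the lower DP above the subject, yielding the inverse reading.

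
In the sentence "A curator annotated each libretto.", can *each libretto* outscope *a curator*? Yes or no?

*each libretto* is the matrix object and *a curator* the matrix subject; the two are clausemates.
With no island boundary between them, the object can take inverse scope over the subject via ordinary QR within the clause.

Yes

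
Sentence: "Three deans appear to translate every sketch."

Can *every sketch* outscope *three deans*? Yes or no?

Yes

*every sketch* is inside a raising infinitive, which is transparent to QR (no CP barrier), so it behaves as a matrix argument.
Clause-internal QR can adjoin the lower DP above the subject, yielding the inverse reading.
The sentence is scopally ambiguous between *three deans* > *every sketch* and *every sketch* > *three deans*.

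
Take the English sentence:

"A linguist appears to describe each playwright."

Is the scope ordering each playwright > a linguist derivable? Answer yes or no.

Yes

Raising constructions are monoclausal for scope purposes; *each playwright* is not separated from *a linguist* by any island.
Nothing blocks QR of the lower DP to a position above the higher one, so inverse scope is available.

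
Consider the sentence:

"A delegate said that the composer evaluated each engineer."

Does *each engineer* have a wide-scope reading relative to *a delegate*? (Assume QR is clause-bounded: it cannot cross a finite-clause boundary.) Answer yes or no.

The target quantifier *each engineer* is part of the finite complement clause *that the composer evaluated each engineer*.
Given the clause-boundedness assumption, QR cannot cross the finite CP into the matrix.
*each engineer* > *a delegate* would require crossing that boundary, which is illicit.
(Only the surface reading survives: one fixed delegate with respect to all the relevant engineers.)

No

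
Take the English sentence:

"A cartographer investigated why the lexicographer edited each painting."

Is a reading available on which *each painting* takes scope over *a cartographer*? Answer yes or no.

No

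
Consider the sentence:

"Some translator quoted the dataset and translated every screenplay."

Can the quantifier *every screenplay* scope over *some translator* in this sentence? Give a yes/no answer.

No

The target quantifier *every screenplay* is part of one conjunct of the coordinate structure (*translated every screenplay*).
Coordinate structures are islands for non-across-the-board movement, QR included.
*every screenplay* > *some translator* would require crossing that boundary, which is illicit.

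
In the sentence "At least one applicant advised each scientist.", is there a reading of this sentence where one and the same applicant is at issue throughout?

This is the *at least one applicant* > *each scientist* reading.
That is the surface-scope ordering, which is always one of the available readings — island constraints only ever restrict inverse scope.

Yes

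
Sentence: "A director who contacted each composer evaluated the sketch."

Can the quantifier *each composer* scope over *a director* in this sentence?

No

*each composer* is embedded in the relative clause *who contacted each composer*.
A relative clause is a scope island — quantifier raising cannot cross its boundary.
There is no licit LF on which *each composer* c-commands *a director*.
(Only the surface reading survives: one fixed director with respect to all the relevant composers.)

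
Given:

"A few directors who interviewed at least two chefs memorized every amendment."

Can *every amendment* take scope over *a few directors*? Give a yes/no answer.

Yes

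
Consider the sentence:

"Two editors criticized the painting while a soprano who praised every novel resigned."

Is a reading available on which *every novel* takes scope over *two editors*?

No

*every novel* occurs within the relative clause *who praised every novel*, which is itself inside the adjunct *while a soprano who praised every novel resigned*.
Both the relative clause and the enclosing adjunct are scope islands; QR cannot cross either.
*every novel* > *two editors* would require crossing that boundary, which is illicit.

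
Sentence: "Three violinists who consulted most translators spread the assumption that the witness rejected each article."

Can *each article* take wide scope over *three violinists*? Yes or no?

No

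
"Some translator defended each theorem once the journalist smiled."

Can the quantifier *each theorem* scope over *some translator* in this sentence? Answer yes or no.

*each theorem* is a matrix argument; the adjunct is an island but the target quantifier is outside it.
Nothing blocks QR of the lower DP to a position above the higher one, so inverse scope is available.
So *each theorem* > *some translator* is among the available readings.

Yes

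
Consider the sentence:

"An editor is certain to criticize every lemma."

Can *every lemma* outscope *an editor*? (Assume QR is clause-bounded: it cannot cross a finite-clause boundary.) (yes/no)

*every lemma* is inside a raising infinitive, which is transparent to QR (no CP barrier), so it behaves as a matrix argument.
QR within a single clause is free, so the lower quantifier may take scope over the higher one.
Both orderings are possible: *an editor* > *every lemma* and *every lemma* > *an editor*.

Yes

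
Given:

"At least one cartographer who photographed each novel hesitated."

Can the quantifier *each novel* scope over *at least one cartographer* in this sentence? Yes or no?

The target quantifier *each novel* is part of the relative clause *who photographed each novel*.
A relative clause is a scope island — quantifier raising cannot cross its boundary.
There is no licit LF on which *each novel* c-commands *at least one cartographer*.
(Only the surface reading survives: one fixed cartographer with respect to all the relevant novels.)

No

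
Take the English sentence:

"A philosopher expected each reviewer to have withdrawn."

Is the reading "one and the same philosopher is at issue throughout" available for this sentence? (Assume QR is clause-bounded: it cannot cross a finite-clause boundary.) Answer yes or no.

That reading corresponds to *a philosopher* > *each reviewer*.
That is the surface-scope ordering, which is always one of the available readings — island constraints only ever restrict inverse scope.

Yes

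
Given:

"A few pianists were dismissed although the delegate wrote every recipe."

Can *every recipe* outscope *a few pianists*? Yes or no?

The target quantifier *every recipe* is part of the adjunct clause *although the delegate wrote every recipe*.
Adjuncts are opaque for quantifier raising; a quantifier in an adjunct stays inside it.
*every recipe* is confined to the island and cannot take scope over *a few pianists*.

No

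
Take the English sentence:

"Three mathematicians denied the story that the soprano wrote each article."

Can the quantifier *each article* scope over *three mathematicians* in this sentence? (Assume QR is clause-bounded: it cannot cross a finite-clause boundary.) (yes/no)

The target quantifier *each article* is part of the complex NP *the story that the soprano wrote each article*.
A that-clause complement to a noun is an island; QR cannot cross the NP boundary.
Hence only narrow scope for *each article* (under *three mathematicians*) survives.

No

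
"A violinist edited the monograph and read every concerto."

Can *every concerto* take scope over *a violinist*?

*every concerto* occurs within one conjunct of the coordinate structure (*read every concerto*).
Asymmetric QR out of one conjunct violates the Coordinate Structure Constraint.
So *every concerto* cannot raise to a position above *a violinist*.

No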